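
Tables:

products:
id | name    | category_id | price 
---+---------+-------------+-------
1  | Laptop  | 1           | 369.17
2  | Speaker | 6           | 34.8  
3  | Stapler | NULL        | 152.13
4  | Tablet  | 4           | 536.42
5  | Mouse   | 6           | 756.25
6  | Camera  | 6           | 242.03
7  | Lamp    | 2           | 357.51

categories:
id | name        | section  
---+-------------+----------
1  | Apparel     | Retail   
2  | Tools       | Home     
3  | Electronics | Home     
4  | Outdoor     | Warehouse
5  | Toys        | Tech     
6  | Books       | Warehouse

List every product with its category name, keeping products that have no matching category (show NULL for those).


LEFT JOIN keeps every row from products (the left table); where category_id has no match in categories, the category columns become NULL. Walk through each product:
  - product 1 (Laptop): category_id=1 -> matches Apparel
  - product 2 (Speaker): category_id=6 -> matches Books
  - product 3 (Stapler): category_id=NULL, no match -> kept with NULL
  - product 4 (Tablet): category_id=4 -> matches Outdoor
  - product 5 (Mouse): category_id=6 -> matches Books
  - product 6 (Camera): category_id=6 -> matches Books
  - product 7 (Lamp): category_id=2 -> matches Tools
All 7 rows appear; 1 has NULL category.

SQL:
SELECT a.name, b.name AS category
FROM products a
LEFT JOIN categories b ON a.category_id = b.id

Result:
name    | category
--------+---------
Laptop  | Apparel 
Speaker | Books   
Stapler | NULL    
Tablet  | Outdoor 
Mouse   | Books   
Camera  | Books   
Lamp    | Tools   


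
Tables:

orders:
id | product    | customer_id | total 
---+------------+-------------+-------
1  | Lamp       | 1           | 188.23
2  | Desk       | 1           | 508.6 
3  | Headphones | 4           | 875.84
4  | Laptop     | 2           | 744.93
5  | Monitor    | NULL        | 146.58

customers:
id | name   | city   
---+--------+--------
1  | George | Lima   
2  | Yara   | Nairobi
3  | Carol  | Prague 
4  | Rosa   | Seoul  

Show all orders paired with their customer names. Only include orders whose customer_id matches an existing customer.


INNER JOIN keeps only orders rows whose customer_id matches an id in customers. Walk through each order:
  - order 1 (Lamp): customer_id=1 -> matches George
  - order 2 (Desk): customer_id=1 -> matches George
  - order 3 (Headphones): customer_id=4 -> matches Rosa
  - order 4 (Laptop): customer_id=2 -> matches Yara
  - order 5 (Monitor): customer_id=NULL, no match -> dropped
So 1 of 5 rows is dropped.

SQL:
SELECT a.product, b.name AS customer
FROM orders a
INNER JOIN customers b ON a.customer_id = b.id

Result:
product    | customer
-----------+---------
Lamp       | George  
Desk       | George  
Headphones | Rosa    
Laptop     | Yara    


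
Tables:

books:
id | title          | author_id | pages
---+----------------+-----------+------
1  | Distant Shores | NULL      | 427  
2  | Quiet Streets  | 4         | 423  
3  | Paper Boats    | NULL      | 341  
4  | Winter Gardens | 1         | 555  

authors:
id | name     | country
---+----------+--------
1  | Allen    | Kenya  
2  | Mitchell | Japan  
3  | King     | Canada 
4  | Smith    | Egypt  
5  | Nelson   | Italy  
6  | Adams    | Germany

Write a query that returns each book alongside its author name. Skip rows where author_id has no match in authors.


INNER JOIN keeps only books rows whose author_id matches an id in authors. Walk through each book:
  - book 1 (Distant Shores): author_id=NULL, no match -> dropped
  - book 2 (Quiet Streets): author_id=4 -> matches Smith
  - book 3 (Paper Boats): author_id=NULL, no match -> dropped
  - book 4 (Winter Gardens): author_id=1 -> matches Allen
So 2 of 4 rows are dropped.

SQL:
SELECT a.title, b.name AS author
FROM books a
INNER JOIN authors b ON a.author_id = b.id

Result:
title          | author
---------------+-------
Quiet Streets  | Smith 
Winter Gardens | Allen 


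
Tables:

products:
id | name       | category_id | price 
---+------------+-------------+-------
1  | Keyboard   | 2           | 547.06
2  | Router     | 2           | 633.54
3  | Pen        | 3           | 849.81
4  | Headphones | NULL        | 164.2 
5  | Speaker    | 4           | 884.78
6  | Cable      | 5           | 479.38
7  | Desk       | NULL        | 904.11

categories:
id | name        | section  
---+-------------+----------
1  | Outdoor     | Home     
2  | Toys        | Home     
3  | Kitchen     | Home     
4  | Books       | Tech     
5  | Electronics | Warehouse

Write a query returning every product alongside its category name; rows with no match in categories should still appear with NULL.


LEFT JOIN keeps every row from products (the left table); where category_id has no match in categories, the category columns become NULL. Walk through each product:
  - product 1 (Keyboard): category_id=2 -> matches Toys
  - product 2 (Router): category_id=2 -> matches Toys
  - product 3 (Pen): category_id=3 -> matches Kitchen
  - product 4 (Headphones): category_id=NULL, no match -> kept with NULL
  - product 5 (Speaker): category_id=4 -> matches Books
  - product 6 (Cable): category_id=5 -> matches Electronics
  - product 7 (Desk): category_id=NULL, no match -> kept with NULL
All 7 rows appear; 2 have NULL category.

SQL:
SELECT a.name, b.name AS category
FROM products a
LEFT JOIN categories b ON a.category_id = b.id

Result:
name       | category   
-----------+------------
Keyboard   | Toys       
Router     | Toys       
Pen        | Kitchen    
Headphones | NULL       
Speaker    | Books      
Cable      | Electronics
Desk       | NULL       


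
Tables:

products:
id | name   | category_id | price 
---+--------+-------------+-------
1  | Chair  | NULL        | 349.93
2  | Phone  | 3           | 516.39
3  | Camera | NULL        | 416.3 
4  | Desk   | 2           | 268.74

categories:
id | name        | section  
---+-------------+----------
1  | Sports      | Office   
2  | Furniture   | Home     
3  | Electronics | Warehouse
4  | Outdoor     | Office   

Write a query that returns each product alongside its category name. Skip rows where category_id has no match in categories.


INNER JOIN keeps only products rows whose category_id matches an id in categories. Walk through each product:
  - product 1 (Chair): category_id=NULL, no match -> dropped
  - product 2 (Phone): category_id=3 -> matches Electronics
  - product 3 (Camera): category_id=NULL, no match -> dropped
  - product 4 (Desk): category_id=2 -> matches Furniture
So 2 of 4 rows are dropped.

SQL:
SELECT a.name, b.name AS category
FROM products a
INNER JOIN categories b ON a.category_id = b.id

Result:
name  | category   
------+------------
Phone | Electronics
Desk  | Furniture  


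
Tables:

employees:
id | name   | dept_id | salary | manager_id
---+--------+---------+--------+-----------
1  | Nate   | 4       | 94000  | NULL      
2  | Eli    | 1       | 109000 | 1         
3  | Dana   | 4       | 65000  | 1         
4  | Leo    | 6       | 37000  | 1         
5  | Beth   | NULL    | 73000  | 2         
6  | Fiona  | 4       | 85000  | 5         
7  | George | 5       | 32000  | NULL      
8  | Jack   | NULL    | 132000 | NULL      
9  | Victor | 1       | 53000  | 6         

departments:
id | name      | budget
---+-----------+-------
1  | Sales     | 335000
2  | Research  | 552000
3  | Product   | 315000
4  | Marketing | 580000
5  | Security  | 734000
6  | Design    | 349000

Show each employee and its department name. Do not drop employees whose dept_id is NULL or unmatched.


LEFT JOIN keeps every row from employees (the left table); where dept_id has no match in departments, the department columns become NULL. Walk through each employee:
  - employee 1 (Nate): dept_id=4 -> matches Marketing
  - employee 2 (Eli): dept_id=1 -> matches Sales
  - employee 3 (Dana): dept_id=4 -> matches Marketing
  - employee 4 (Leo): dept_id=6 -> matches Design
  - employee 5 (Beth): dept_id=NULL, no match -> kept with NULL
  - employee 6 (Fiona): dept_id=4 -> matches Marketing
  - employee 7 (George): dept_id=5 -> matches Security
  - employee 8 (Jack): dept_id=NULL, no match -> kept with NULL
  - employee 9 (Victor): dept_id=1 -> matches Sales
All 9 rows appear; 2 have NULL department.

SQL:
SELECT a.name, b.name AS department
FROM employees a
LEFT JOIN departments b ON a.dept_id = b.id

Result:
name   | department
-------+-----------
Nate   | Marketing 
Eli    | Sales     
Dana   | Marketing 
Leo    | Design    
Beth   | NULL      
Fiona  | Marketing 
George | Security  
Jack   | NULL      
Victor | Sales     


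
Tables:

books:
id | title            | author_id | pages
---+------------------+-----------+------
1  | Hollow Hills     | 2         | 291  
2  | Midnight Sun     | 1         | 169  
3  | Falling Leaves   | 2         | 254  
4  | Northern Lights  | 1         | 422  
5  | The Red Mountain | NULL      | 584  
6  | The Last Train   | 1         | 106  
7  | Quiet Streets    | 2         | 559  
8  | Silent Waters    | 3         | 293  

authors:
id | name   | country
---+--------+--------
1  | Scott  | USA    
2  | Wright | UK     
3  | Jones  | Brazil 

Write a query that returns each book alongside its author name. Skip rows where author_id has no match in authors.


INNER JOIN keeps only books rows whose author_id matches an id in authors. Walk through each book:
  - book 1 (Hollow Hills): author_id=2 -> matches Wright
  - book 2 (Midnight Sun): author_id=1 -> matches Scott
  - book 3 (Falling Leaves): author_id=2 -> matches Wright
  - book 4 (Northern Lights): author_id=1 -> matches Scott
  - book 5 (The Red Mountain): author_id=NULL, no match -> dropped
  - book 6 (The Last Train): author_id=1 -> matches Scott
  - book 7 (Quiet Streets): author_id=2 -> matches Wright
  - book 8 (Silent Waters): author_id=3 -> matches Jones
So 1 of 8 rows is dropped.

SQL:
SELECT a.title, b.name AS author
FROM books a
INNER JOIN authors b ON a.author_id = b.id

Result:
title           | author
----------------+-------
Hollow Hills    | Wright
Midnight Sun    | Scott 
Falling Leaves  | Wright
Northern Lights | Scott 
The Last Train  | Scott 
Quiet Streets   | Wright
Silent Waters   | Jones 


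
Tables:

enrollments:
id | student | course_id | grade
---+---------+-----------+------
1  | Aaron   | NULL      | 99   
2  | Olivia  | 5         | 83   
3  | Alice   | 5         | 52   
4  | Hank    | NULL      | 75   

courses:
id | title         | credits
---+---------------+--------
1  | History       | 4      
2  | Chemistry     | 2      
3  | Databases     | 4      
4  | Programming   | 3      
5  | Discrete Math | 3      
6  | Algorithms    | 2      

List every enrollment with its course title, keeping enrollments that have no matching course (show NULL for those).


LEFT JOIN keeps every row from enrollments (the left table); where course_id has no match in courses, the course columns become NULL. Walk through each enrollment:
  - enrollment 1 (Aaron): course_id=NULL, no match -> kept with NULL
  - enrollment 2 (Olivia): course_id=5 -> matches Discrete Math
  - enrollment 3 (Alice): course_id=5 -> matches Discrete Math
  - enrollment 4 (Hank): course_id=NULL, no match -> kept with NULL
All 4 rows appear; 2 have NULL course.

SQL:
SELECT a.student, b.title AS course
FROM enrollments a
LEFT JOIN courses b ON a.course_id = b.id

Result:
student | course       
--------+--------------
Aaron   | NULL         
Olivia  | Discrete Math
Alice   | Discrete Math
Hank    | NULL         


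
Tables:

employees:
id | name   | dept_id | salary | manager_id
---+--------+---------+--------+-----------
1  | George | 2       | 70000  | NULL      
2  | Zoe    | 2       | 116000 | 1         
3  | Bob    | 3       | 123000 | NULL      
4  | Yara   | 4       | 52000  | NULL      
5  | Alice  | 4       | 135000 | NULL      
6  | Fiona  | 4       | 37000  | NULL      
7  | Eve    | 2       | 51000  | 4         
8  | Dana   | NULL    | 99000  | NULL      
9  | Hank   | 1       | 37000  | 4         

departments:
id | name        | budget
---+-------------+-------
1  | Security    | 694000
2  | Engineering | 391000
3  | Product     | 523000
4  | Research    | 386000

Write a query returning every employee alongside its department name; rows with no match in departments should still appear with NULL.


LEFT JOIN keeps every row from employees (the left table); where dept_id has no match in departments, the department columns become NULL. Walk through each employee:
  - employee 1 (George): dept_id=2 -> matches Engineering
  - employee 2 (Zoe): dept_id=2 -> matches Engineering
  - employee 3 (Bob): dept_id=3 -> matches Product
  - employee 4 (Yara): dept_id=4 -> matches Research
  - employee 5 (Alice): dept_id=4 -> matches Research
  - employee 6 (Fiona): dept_id=4 -> matches Research
  - employee 7 (Eve): dept_id=2 -> matches Engineering
  - employee 8 (Dana): dept_id=NULL, no match -> kept with NULL
  - employee 9 (Hank): dept_id=1 -> matches Security
All 9 rows appear; 1 has NULL department.

SQL:
SELECT a.name, b.name AS department
FROM employees a
LEFT JOIN departments b ON a.dept_id = b.id

Result:
name   | department 
-------+------------
George | Engineering
Zoe    | Engineering
Bob    | Product    
Yara   | Research   
Alice  | Research   
Fiona  | Research   
Eve    | Engineering
Dana   | NULL       
Hank   | Security   


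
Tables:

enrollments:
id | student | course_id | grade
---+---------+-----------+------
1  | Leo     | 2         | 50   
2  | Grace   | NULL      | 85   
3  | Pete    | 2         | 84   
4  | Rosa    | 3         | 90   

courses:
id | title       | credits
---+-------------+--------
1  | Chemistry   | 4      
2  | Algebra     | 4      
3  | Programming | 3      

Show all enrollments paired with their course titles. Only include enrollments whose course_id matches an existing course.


INNER JOIN keeps only enrollments rows whose course_id matches an id in courses. Walk through each enrollment:
  - enrollment 1 (Leo): course_id=2 -> matches Algebra
  - enrollment 2 (Grace): course_id=NULL, no match -> dropped
  - enrollment 3 (Pete): course_id=2 -> matches Algebra
  - enrollment 4 (Rosa): course_id=3 -> matches Programming
So 1 of 4 rows is dropped.

SQL:
SELECT a.student, b.title AS course
FROM enrollments a
INNER JOIN courses b ON a.course_id = b.id

Result:
student | course     
--------+------------
Leo     | Algebra    
Pete    | Algebra    
Rosa    | Programming


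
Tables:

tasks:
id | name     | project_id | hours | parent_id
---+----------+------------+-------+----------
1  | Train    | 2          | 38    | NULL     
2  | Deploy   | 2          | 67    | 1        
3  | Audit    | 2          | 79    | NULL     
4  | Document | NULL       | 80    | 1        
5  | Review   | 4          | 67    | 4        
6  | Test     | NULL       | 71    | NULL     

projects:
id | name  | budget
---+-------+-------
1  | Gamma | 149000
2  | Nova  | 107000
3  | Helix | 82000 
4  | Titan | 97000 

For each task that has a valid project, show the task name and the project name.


INNER JOIN keeps only tasks rows whose project_id matches an id in projects. Walk through each task:
  - task 1 (Train): project_id=2 -> matches Nova
  - task 2 (Deploy): project_id=2 -> matches Nova
  - task 3 (Audit): project_id=2 -> matches Nova
  - task 4 (Document): project_id=NULL, no match -> dropped
  - task 5 (Review): project_id=4 -> matches Titan
  - task 6 (Test): project_id=NULL, no match -> dropped
So 2 of 6 rows are dropped.

SQL:
SELECT a.name, b.name AS project
FROM tasks a
INNER JOIN projects b ON a.project_id = b.id

Result:
name   | project
-------+--------
Train  | Nova   
Deploy | Nova   
Audit  | Nova   
Review | Titan  


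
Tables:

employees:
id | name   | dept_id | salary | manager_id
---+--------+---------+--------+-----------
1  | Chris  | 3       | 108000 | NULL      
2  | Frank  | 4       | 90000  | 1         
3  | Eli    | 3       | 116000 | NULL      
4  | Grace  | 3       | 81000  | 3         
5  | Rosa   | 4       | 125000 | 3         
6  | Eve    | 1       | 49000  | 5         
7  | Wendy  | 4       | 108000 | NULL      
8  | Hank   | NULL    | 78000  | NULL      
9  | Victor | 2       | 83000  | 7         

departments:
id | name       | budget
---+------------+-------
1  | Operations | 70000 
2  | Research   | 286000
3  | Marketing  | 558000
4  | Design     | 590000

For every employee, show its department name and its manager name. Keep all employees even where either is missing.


Two LEFT JOINs from the same base table employees: one to departments via dept_id, one to employees itself via manager_id. Both are LEFT so every employee is preserved.
Match against departments:
  - employee 1 (Chris): dept_id=3 -> matches Marketing
  - employee 2 (Frank): dept_id=4 -> matches Design
  - employee 3 (Eli): dept_id=3 -> matches Marketing
  - employee 4 (Grace): dept_id=3 -> matches Marketing
  - employee 5 (Rosa): dept_id=4 -> matches Design
  - employee 6 (Eve): dept_id=1 -> matches Operations
  - employee 7 (Wendy): dept_id=4 -> matches Design
  - employee 8 (Hank): dept_id=NULL, no match -> kept with NULL
  - employee 9 (Victor): dept_id=2 -> matches Research
Match against employees (self):
  - employee 1 (Chris): manager_id=NULL -> NULL
  - employee 2 (Frank): manager_id=1 -> Chris
  - employee 3 (Eli): manager_id=NULL -> NULL
  - employee 4 (Grace): manager_id=3 -> Eli
  - employee 5 (Rosa): manager_id=3 -> Eli
  - employee 6 (Eve): manager_id=5 -> Rosa
  - employee 7 (Wendy): manager_id=NULL -> NULL
  - employee 8 (Hank): manager_id=NULL -> NULL
  - employee 9 (Victor): manager_id=7 -> Wendy

SQL:
SELECT a.name, b.name AS department, c.name AS manager
FROM employees a
LEFT JOIN departments b ON a.dept_id = b.id
LEFT JOIN employees c ON a.manager_id = c.id

Result:
name   | department | manager
-------+------------+--------
Chris  | Marketing  | NULL   
Frank  | Design     | Chris  
Eli    | Marketing  | NULL   
Grace  | Marketing  | Eli    
Rosa   | Design     | Eli    
Eve    | Operations | Rosa   
Wendy  | Design     | NULL   
Hank   | NULL       | NULL   
Victor | Research   | Wendy  


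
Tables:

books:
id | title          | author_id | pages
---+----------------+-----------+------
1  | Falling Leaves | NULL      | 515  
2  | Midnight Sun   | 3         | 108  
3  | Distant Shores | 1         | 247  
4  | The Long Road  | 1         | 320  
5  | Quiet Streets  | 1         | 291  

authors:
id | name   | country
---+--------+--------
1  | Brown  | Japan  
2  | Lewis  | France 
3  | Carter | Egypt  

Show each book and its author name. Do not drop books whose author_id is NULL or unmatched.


LEFT JOIN keeps every row from books (the left table); where author_id has no match in authors, the author columns become NULL. Walk through each book:
  - book 1 (Falling Leaves): author_id=NULL, no match -> kept with NULL
  - book 2 (Midnight Sun): author_id=3 -> matches Carter
  - book 3 (Distant Shores): author_id=1 -> matches Brown
  - book 4 (The Long Road): author_id=1 -> matches Brown
  - book 5 (Quiet Streets): author_id=1 -> matches Brown
All 5 rows appear; 1 has NULL author.

SQL:
SELECT a.title, b.name AS author
FROM books a
LEFT JOIN authors b ON a.author_id = b.id

Result:
title          | author
---------------+-------
Falling Leaves | NULL  
Midnight Sun   | Carter
Distant Shores | Brown 
The Long Road  | Brown 
Quiet Streets  | Brown 


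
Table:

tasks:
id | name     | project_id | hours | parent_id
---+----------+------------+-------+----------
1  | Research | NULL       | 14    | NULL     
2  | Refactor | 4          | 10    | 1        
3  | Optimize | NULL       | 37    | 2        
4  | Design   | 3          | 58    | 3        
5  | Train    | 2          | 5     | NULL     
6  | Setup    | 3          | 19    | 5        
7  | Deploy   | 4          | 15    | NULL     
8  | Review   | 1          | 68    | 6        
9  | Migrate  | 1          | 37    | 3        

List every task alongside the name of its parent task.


This is a self-join: tasks is joined to a second copy of itself, matching each row's parent_id to another row's id. Use LEFT JOIN so rows with parent_id=NULL are kept.
  - task 1 (Research): parent_id=NULL -> NULL
  - task 2 (Refactor): parent_id=1 -> Research
  - task 3 (Optimize): parent_id=2 -> Refactor
  - task 4 (Design): parent_id=3 -> Optimize
  - task 5 (Train): parent_id=NULL -> NULL
  - task 6 (Setup): parent_id=5 -> Train
  - task 7 (Deploy): parent_id=NULL -> NULL
  - task 8 (Review): parent_id=6 -> Setup
  - task 9 (Migrate): parent_id=3 -> Optimize

SQL:
SELECT a.name AS item, b.name AS parent
FROM tasks a
LEFT JOIN tasks b ON a.parent_id = b.id

Result:
item     | parent  
---------+---------
Research | NULL    
Refactor | Research
Optimize | Refactor
Design   | Optimize
Train    | NULL    
Setup    | Train   
Deploy   | NULL    
Review   | Setup   
Migrate  | Optimize


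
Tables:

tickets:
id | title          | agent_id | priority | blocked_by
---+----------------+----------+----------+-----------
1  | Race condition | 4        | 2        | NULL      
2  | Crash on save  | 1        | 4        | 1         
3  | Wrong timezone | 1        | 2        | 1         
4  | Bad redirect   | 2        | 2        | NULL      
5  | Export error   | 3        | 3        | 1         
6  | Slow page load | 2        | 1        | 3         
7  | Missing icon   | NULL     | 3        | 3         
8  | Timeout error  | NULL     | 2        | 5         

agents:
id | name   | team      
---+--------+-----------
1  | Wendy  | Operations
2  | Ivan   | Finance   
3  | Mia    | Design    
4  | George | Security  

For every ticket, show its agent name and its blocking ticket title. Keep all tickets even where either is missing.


Two LEFT JOINs from the same base table tickets: one to agents via agent_id, one to tickets itself via blocked_by. Both are LEFT so every ticket is preserved.
Match against agents:
  - ticket 1 (Race condition): agent_id=4 -> matches George
  - ticket 2 (Crash on save): agent_id=1 -> matches Wendy
  - ticket 3 (Wrong timezone): agent_id=1 -> matches Wendy
  - ticket 4 (Bad redirect): agent_id=2 -> matches Ivan
  - ticket 5 (Export error): agent_id=3 -> matches Mia
  - ticket 6 (Slow page load): agent_id=2 -> matches Ivan
  - ticket 7 (Missing icon): agent_id=NULL, no match -> kept with NULL
  - ticket 8 (Timeout error): agent_id=NULL, no match -> kept with NULL
Match against tickets (self):
  - ticket 1 (Race condition): blocked_by=NULL -> NULL
  - ticket 2 (Crash on save): blocked_by=1 -> Race condition
  - ticket 3 (Wrong timezone): blocked_by=1 -> Race condition
  - ticket 4 (Bad redirect): blocked_by=NULL -> NULL
  - ticket 5 (Export error): blocked_by=1 -> Race condition
  - ticket 6 (Slow page load): blocked_by=3 -> Wrong timezone
  - ticket 7 (Missing icon): blocked_by=3 -> Wrong timezone
  - ticket 8 (Timeout error): blocked_by=5 -> Export error

SQL:
SELECT a.title, b.name AS agent, c.title AS blocked_by
FROM tickets a
LEFT JOIN agents b ON a.agent_id = b.id
LEFT JOIN tickets c ON a.blocked_by = c.id

Result:
title          | agent  | blocked_by    
---------------+--------+---------------
Race condition | George | NULL          
Crash on save  | Wendy  | Race condition
Wrong timezone | Wendy  | Race condition
Bad redirect   | Ivan   | NULL          
Export error   | Mia    | Race condition
Slow page load | Ivan   | Wrong timezone
Missing icon   | NULL   | Wrong timezone
Timeout error  | NULL   | Export error  


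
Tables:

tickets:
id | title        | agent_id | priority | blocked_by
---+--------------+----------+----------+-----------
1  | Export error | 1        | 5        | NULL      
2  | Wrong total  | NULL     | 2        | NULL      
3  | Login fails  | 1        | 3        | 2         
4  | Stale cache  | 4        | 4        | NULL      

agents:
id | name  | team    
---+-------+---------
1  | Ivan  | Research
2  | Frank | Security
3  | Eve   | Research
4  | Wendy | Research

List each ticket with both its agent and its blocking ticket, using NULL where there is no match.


Two LEFT JOINs from the same base table tickets: one to agents via agent_id, one to tickets itself via blocked_by. Both are LEFT so every ticket is preserved.
Match against agents:
  - ticket 1 (Export error): agent_id=1 -> matches Ivan
  - ticket 2 (Wrong total): agent_id=NULL, no match -> kept with NULL
  - ticket 3 (Login fails): agent_id=1 -> matches Ivan
  - ticket 4 (Stale cache): agent_id=4 -> matches Wendy
Match against tickets (self):
  - ticket 1 (Export error): blocked_by=NULL -> NULL
  - ticket 2 (Wrong total): blocked_by=NULL -> NULL
  - ticket 3 (Login fails): blocked_by=2 -> Wrong total
  - ticket 4 (Stale cache): blocked_by=NULL -> NULL

SQL:
SELECT a.title, b.name AS agent, c.title AS blocked_by
FROM tickets a
LEFT JOIN agents b ON a.agent_id = b.id
LEFT JOIN tickets c ON a.blocked_by = c.id

Result:
title        | agent | blocked_by 
-------------+-------+------------
Export error | Ivan  | NULL       
Wrong total  | NULL  | NULL       
Login fails  | Ivan  | Wrong total
Stale cache  | Wendy | NULL       


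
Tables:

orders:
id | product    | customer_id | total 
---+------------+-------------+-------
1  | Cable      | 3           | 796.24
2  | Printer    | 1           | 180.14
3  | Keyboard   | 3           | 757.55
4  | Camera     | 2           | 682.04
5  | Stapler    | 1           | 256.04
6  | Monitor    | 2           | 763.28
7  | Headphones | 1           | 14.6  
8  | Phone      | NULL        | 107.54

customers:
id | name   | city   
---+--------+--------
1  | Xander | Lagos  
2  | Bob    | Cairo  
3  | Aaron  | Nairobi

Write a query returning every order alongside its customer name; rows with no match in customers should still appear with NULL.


LEFT JOIN keeps every row from orders (the left table); where customer_id has no match in customers, the customer columns become NULL. Walk through each order:
  - order 1 (Cable): customer_id=3 -> matches Aaron
  - order 2 (Printer): customer_id=1 -> matches Xander
  - order 3 (Keyboard): customer_id=3 -> matches Aaron
  - order 4 (Camera): customer_id=2 -> matches Bob
  - order 5 (Stapler): customer_id=1 -> matches Xander
  - order 6 (Monitor): customer_id=2 -> matches Bob
  - order 7 (Headphones): customer_id=1 -> matches Xander
  - order 8 (Phone): customer_id=NULL, no match -> kept with NULL
All 8 rows appear; 1 has NULL customer.

SQL:
SELECT a.product, b.name AS customer
FROM orders a
LEFT JOIN customers b ON a.customer_id = b.id

Result:
product    | customer
-----------+---------
Cable      | Aaron   
Printer    | Xander  
Keyboard   | Aaron   
Camera     | Bob     
Stapler    | Xander  
Monitor    | Bob     
Headphones | Xander  
Phone      | NULL    


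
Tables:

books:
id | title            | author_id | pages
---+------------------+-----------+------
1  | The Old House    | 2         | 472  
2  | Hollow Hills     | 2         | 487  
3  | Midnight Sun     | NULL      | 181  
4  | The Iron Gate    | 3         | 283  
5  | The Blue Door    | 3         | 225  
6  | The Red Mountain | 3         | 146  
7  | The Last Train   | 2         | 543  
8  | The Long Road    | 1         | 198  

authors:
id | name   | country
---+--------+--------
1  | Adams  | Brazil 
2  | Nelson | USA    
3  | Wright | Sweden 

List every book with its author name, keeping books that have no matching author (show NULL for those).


LEFT JOIN keeps every row from books (the left table); where author_id has no match in authors, the author columns become NULL. Walk through each book:
  - book 1 (The Old House): author_id=2 -> matches Nelson
  - book 2 (Hollow Hills): author_id=2 -> matches Nelson
  - book 3 (Midnight Sun): author_id=NULL, no match -> kept with NULL
  - book 4 (The Iron Gate): author_id=3 -> matches Wright
  - book 5 (The Blue Door): author_id=3 -> matches Wright
  - book 6 (The Red Mountain): author_id=3 -> matches Wright
  - book 7 (The Last Train): author_id=2 -> matches Nelson
  - book 8 (The Long Road): author_id=1 -> matches Adams
All 8 rows appear; 1 has NULL author.

SQL:
SELECT a.title, b.name AS author
FROM books a
LEFT JOIN authors b ON a.author_id = b.id

Result:
title            | author
-----------------+-------
The Old House    | Nelson
Hollow Hills     | Nelson
Midnight Sun     | NULL  
The Iron Gate    | Wright
The Blue Door    | Wright
The Red Mountain | Wright
The Last Train   | Nelson
The Long Road    | Adams 


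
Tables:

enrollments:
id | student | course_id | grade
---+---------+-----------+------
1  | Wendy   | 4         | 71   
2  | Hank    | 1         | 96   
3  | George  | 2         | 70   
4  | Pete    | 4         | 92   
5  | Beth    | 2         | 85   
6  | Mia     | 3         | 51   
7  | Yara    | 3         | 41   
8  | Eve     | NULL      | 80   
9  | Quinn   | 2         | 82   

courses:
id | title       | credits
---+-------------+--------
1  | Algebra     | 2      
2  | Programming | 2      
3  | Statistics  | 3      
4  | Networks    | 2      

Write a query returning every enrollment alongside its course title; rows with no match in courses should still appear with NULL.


LEFT JOIN keeps every row from enrollments (the left table); where course_id has no match in courses, the course columns become NULL. Walk through each enrollment:
  - enrollment 1 (Wendy): course_id=4 -> matches Networks
  - enrollment 2 (Hank): course_id=1 -> matches Algebra
  - enrollment 3 (George): course_id=2 -> matches Programming
  - enrollment 4 (Pete): course_id=4 -> matches Networks
  - enrollment 5 (Beth): course_id=2 -> matches Programming
  - enrollment 6 (Mia): course_id=3 -> matches Statistics
  - enrollment 7 (Yara): course_id=3 -> matches Statistics
  - enrollment 8 (Eve): course_id=NULL, no match -> kept with NULL
  - enrollment 9 (Quinn): course_id=2 -> matches Programming
All 9 rows appear; 1 has NULL course.

SQL:
SELECT a.student, b.title AS course
FROM enrollments a
LEFT JOIN courses b ON a.course_id = b.id

Result:
student | course     
--------+------------
Wendy   | Networks   
Hank    | Algebra    
George  | Programming
Pete    | Networks   
Beth    | Programming
Mia     | Statistics 
Yara    | Statistics 
Eve     | NULL       
Quinn   | Programming


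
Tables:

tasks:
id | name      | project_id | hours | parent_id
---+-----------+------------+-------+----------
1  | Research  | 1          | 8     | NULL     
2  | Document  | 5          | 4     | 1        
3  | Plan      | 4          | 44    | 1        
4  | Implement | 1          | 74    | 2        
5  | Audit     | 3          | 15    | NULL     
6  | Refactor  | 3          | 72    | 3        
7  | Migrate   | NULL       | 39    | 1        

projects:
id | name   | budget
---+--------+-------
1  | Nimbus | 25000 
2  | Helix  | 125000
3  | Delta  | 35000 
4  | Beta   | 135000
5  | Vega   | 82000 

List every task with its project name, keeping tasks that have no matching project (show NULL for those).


LEFT JOIN keeps every row from tasks (the left table); where project_id has no match in projects, the project columns become NULL. Walk through each task:
  - task 1 (Research): project_id=1 -> matches Nimbus
  - task 2 (Document): project_id=5 -> matches Vega
  - task 3 (Plan): project_id=4 -> matches Beta
  - task 4 (Implement): project_id=1 -> matches Nimbus
  - task 5 (Audit): project_id=3 -> matches Delta
  - task 6 (Refactor): project_id=3 -> matches Delta
  - task 7 (Migrate): project_id=NULL, no match -> kept with NULL
All 7 rows appear; 1 has NULL project.

SQL:
SELECT a.name, b.name AS project
FROM tasks a
LEFT JOIN projects b ON a.project_id = b.id

Result:
name      | project
----------+--------
Research  | Nimbus 
Document  | Vega   
Plan      | Beta   
Implement | Nimbus 
Audit     | Delta  
Refactor  | Delta  
Migrate   | NULL   


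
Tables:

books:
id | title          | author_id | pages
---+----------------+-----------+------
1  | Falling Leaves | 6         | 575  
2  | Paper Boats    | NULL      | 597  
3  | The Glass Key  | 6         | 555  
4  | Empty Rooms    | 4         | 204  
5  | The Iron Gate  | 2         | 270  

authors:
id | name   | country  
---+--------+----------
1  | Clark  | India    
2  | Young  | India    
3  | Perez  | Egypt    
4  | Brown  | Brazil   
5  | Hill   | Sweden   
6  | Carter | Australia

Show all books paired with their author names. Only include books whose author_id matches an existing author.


INNER JOIN keeps only books rows whose author_id matches an id in authors. Walk through each book:
  - book 1 (Falling Leaves): author_id=6 -> matches Carter
  - book 2 (Paper Boats): author_id=NULL, no match -> dropped
  - book 3 (The Glass Key): author_id=6 -> matches Carter
  - book 4 (Empty Rooms): author_id=4 -> matches Brown
  - book 5 (The Iron Gate): author_id=2 -> matches Young
So 1 of 5 rows is dropped.

SQL:
SELECT a.title, b.name AS author
FROM books a
INNER JOIN authors b ON a.author_id = b.id

Result:
title          | author
---------------+-------
Falling Leaves | Carter
The Glass Key  | Carter
Empty Rooms    | Brown 
The Iron Gate  | Young 


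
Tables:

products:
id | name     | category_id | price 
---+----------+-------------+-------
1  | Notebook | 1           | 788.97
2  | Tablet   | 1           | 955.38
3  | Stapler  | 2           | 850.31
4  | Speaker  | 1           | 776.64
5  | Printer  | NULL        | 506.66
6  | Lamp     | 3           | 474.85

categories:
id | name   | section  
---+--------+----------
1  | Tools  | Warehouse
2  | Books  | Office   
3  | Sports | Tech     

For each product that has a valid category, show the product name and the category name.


INNER JOIN keeps only products rows whose category_id matches an id in categories. Walk through each product:
  - product 1 (Notebook): category_id=1 -> matches Tools
  - product 2 (Tablet): category_id=1 -> matches Tools
  - product 3 (Stapler): category_id=2 -> matches Books
  - product 4 (Speaker): category_id=1 -> matches Tools
  - product 5 (Printer): category_id=NULL, no match -> dropped
  - product 6 (Lamp): category_id=3 -> matches Sports
So 1 of 6 rows is dropped.

SQL:
SELECT a.name, b.name AS category
FROM products a
INNER JOIN categories b ON a.category_id = b.id

Result:
name     | category
---------+---------
Notebook | Tools   
Tablet   | Tools   
Stapler  | Books   
Speaker  | Tools   
Lamp     | Sports  


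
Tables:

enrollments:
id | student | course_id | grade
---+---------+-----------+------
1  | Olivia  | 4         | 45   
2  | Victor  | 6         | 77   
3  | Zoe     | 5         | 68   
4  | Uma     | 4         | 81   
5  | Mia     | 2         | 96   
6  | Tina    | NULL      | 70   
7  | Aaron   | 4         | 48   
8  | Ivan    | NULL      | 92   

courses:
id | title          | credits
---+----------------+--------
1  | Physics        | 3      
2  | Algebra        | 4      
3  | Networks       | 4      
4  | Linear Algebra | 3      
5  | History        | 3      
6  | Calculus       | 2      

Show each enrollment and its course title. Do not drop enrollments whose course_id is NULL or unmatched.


LEFT JOIN keeps every row from enrollments (the left table); where course_id has no match in courses, the course columns become NULL. Walk through each enrollment:
  - enrollment 1 (Olivia): course_id=4 -> matches Linear Algebra
  - enrollment 2 (Victor): course_id=6 -> matches Calculus
  - enrollment 3 (Zoe): course_id=5 -> matches History
  - enrollment 4 (Uma): course_id=4 -> matches Linear Algebra
  - enrollment 5 (Mia): course_id=2 -> matches Algebra
  - enrollment 6 (Tina): course_id=NULL, no match -> kept with NULL
  - enrollment 7 (Aaron): course_id=4 -> matches Linear Algebra
  - enrollment 8 (Ivan): course_id=NULL, no match -> kept with NULL
All 8 rows appear; 2 have NULL course.

SQL:
SELECT a.student, b.title AS course
FROM enrollments a
LEFT JOIN courses b ON a.course_id = b.id

Result:
student | course        
--------+---------------
Olivia  | Linear Algebra
Victor  | Calculus      
Zoe     | History       
Uma     | Linear Algebra
Mia     | Algebra       
Tina    | NULL          
Aaron   | Linear Algebra
Ivan    | NULL          


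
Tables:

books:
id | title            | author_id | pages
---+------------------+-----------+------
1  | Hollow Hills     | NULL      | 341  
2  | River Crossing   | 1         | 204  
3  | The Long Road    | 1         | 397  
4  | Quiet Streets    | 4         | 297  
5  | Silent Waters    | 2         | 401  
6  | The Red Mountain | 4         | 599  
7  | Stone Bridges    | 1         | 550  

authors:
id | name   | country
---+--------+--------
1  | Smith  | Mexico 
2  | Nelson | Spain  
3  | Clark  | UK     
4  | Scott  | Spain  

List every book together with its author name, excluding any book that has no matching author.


INNER JOIN keeps only books rows whose author_id matches an id in authors. Walk through each book:
  - book 1 (Hollow Hills): author_id=NULL, no match -> dropped
  - book 2 (River Crossing): author_id=1 -> matches Smith
  - book 3 (The Long Road): author_id=1 -> matches Smith
  - book 4 (Quiet Streets): author_id=4 -> matches Scott
  - book 5 (Silent Waters): author_id=2 -> matches Nelson
  - book 6 (The Red Mountain): author_id=4 -> matches Scott
  - book 7 (Stone Bridges): author_id=1 -> matches Smith
So 1 of 7 rows is dropped.

SQL:
SELECT a.title, b.name AS author
FROM books a
INNER JOIN authors b ON a.author_id = b.id

Result:
title            | author
-----------------+-------
River Crossing   | Smith 
The Long Road    | Smith 
Quiet Streets    | Scott 
Silent Waters    | Nelson
The Red Mountain | Scott 
Stone Bridges    | Smith 


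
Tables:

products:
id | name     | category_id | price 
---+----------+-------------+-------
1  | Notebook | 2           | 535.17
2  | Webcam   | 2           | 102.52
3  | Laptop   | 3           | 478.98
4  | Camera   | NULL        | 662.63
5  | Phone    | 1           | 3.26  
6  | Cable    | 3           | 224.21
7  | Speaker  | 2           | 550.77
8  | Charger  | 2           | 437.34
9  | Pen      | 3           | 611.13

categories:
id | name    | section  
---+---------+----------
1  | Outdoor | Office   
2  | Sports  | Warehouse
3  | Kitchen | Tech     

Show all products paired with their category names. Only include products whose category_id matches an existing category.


INNER JOIN keeps only products rows whose category_id matches an id in categories. Walk through each product:
  - product 1 (Notebook): category_id=2 -> matches Sports
  - product 2 (Webcam): category_id=2 -> matches Sports
  - product 3 (Laptop): category_id=3 -> matches Kitchen
  - product 4 (Camera): category_id=NULL, no match -> dropped
  - product 5 (Phone): category_id=1 -> matches Outdoor
  - product 6 (Cable): category_id=3 -> matches Kitchen
  - product 7 (Speaker): category_id=2 -> matches Sports
  - product 8 (Charger): category_id=2 -> matches Sports
  - product 9 (Pen): category_id=3 -> matches Kitchen
So 1 of 9 rows is dropped.

SQL:
SELECT a.name, b.name AS category
FROM products a
INNER JOIN categories b ON a.category_id = b.id

Result:
name     | category
---------+---------
Notebook | Sports  
Webcam   | Sports  
Laptop   | Kitchen 
Phone    | Outdoor 
Cable    | Kitchen 
Speaker  | Sports  
Charger  | Sports  
Pen      | Kitchen 


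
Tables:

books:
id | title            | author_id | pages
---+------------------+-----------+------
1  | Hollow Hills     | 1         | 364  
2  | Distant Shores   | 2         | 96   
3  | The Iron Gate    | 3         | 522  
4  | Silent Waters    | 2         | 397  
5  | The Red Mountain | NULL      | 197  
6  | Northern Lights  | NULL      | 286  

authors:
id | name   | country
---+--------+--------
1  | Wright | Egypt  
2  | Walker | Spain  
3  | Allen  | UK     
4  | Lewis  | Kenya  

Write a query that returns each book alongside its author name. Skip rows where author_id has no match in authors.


INNER JOIN keeps only books rows whose author_id matches an id in authors. Walk through each book:
  - book 1 (Hollow Hills): author_id=1 -> matches Wright
  - book 2 (Distant Shores): author_id=2 -> matches Walker
  - book 3 (The Iron Gate): author_id=3 -> matches Allen
  - book 4 (Silent Waters): author_id=2 -> matches Walker
  - book 5 (The Red Mountain): author_id=NULL, no match -> dropped
  - book 6 (Northern Lights): author_id=NULL, no match -> dropped
So 2 of 6 rows are dropped.

SQL:
SELECT a.title, b.name AS author
FROM books a
INNER JOIN authors b ON a.author_id = b.id

Result:
title          | author
---------------+-------
Hollow Hills   | Wright
Distant Shores | Walker
The Iron Gate  | Allen 
Silent Waters  | Walker
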